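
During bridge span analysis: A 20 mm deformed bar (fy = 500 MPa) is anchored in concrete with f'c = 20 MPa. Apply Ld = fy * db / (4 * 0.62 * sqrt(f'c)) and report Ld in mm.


Ld = (fy * db) / (4 * 0.62 * sqrt(f'c))
= (500 * 20) / (4 * 0.62 * sqrt(20))
= 10000 / 11.0909
= 901.64 mm

901.64 mm


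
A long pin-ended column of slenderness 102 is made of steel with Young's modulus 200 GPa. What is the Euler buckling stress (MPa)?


sigma_cr = pi^2 * E / lambda^2
= 9.8696 * 200000.0 / 102^2
= 9.8696 * 200000.0 / 10404
= 189.7271 MPa

189.7271 MPa


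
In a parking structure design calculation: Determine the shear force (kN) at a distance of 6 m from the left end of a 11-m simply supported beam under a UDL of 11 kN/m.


R_A = w * L / 2 = 11 * 11 / 2 = 60.5 kN
V(x) = R_A - w * x = 60.5 - 11 * 6
= -5.5 kN

-5.5 kN


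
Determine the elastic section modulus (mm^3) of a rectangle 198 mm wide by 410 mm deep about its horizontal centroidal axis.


S = b * h^2 / 6
= 198 * 410^2 / 6
= 198 * 168100 / 6
= 5547300.0 mm^3

5547300.0 mm^3


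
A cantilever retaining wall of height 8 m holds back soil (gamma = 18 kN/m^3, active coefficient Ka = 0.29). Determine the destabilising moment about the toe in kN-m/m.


Pa = 0.5 * Ka * gamma * H^2
= 0.5 * 0.29 * 18 * 8^2
= 167.04 kN/m
Arm = H / 3 = 8 / 3 = 2.6667 m
Mo = Pa * arm = Pa * H / 3 = 167.04 * 8 / 3 = 445.44 kN-m/m

445.44 kN-m/m


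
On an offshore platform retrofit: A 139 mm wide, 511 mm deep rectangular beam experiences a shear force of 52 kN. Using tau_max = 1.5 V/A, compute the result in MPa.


A = b * h = 139 * 511 = 71029 mm^2
V = 52 kN = 52000.0 N
tau_max = 1.5 * V / A = 1.5 * 52000.0 / 71029
= 1.0981 MPa

1.0981 MPa


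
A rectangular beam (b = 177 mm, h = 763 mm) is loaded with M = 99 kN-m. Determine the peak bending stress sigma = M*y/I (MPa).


I = b * h^3 / 12 = 177 * 763^3 / 12 = 6551875468.25 mm^4
y = h / 2 = 763 / 2 = 381.5 mm
M = 99 kN-m = 99000000.0 N-mm
sigma = M * y / I = 99000000.0 * 381.5 / 6551875468.25
= 5.76 MPa

5.76 MPa


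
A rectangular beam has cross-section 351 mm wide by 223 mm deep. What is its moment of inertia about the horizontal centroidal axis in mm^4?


I = b * h^3 / 12
= 351 * 223^3 / 12
= 351 * 11089567 / 12
= 324369834.75 mm^4

324369834.75 mm^4


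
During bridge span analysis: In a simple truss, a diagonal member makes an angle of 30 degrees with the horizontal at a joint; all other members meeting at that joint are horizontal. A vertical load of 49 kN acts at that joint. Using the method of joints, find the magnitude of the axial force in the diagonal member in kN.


At the joint, only the diagonal has a vertical component, so vertical equilibrium gives:
F * sin(30) = 49
F = 49 / sin(30)
= 49 / 0.5
= 98.0 kN

98.0 kN


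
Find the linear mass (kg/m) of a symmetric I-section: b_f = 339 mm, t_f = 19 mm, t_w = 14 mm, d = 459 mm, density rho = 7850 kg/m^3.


A_flanges = 2 * 339 * 19 = 12882 mm^2
A_web = (459 - 2 * 19) * 14 = 5894 mm^2
A_total = 12882 + 5894 = 18776 mm^2 = 0.018776 m^2
Weight = rho * A = 7850 * 0.018776 = 147.3916 kg/m

147.3916 kg/m


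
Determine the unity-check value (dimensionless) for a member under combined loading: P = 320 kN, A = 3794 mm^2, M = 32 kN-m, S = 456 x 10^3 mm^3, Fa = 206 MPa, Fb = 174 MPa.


f_a = P / A = 320000.0 / 3794 = 84.3437 MPa
f_b = M / S = 32000000.0 / 456000.0 = 70.1754 MPa
Ratio = f_a / Fa + f_b / Fb
= 84.3437 / 206 + 70.1754 / 174
= 0.8127 (dimensionless)

0.8127 (dimensionless)


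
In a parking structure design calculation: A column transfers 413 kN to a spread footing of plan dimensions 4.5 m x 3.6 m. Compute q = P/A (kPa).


A = 4.5 * 3.6 = 16.2 m^2
q = P / A = 413 / 16.2
= 25.4938 kPa

25.4938 kPa


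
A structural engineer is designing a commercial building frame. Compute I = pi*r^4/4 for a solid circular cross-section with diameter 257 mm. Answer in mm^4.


r = d / 2 = 257 / 2 = 128.5 mm
I = pi * r^4 / 4 = pi * 128.5^4 / 4
= 214142265.05 mm^4

214142265.05 mm^4


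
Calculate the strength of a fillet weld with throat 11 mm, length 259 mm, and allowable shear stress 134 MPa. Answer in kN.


Strength = throat * length * allowable stress
= 11 * 259 * 134 N
= 381766 N
= 381.77 kN

381.77 kN


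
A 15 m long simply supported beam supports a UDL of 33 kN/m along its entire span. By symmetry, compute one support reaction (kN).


Total load = w * L = 33 * 15 = 495 kN
By symmetry, each reaction R = total / 2 = 495 / 2 = 247.5 kN

247.5 kN


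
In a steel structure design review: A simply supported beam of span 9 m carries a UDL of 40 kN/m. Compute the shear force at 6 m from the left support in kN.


R_A = w * L / 2 = 40 * 9 / 2 = 180.0 kN
V(x) = R_A - w * x = 180.0 - 40 * 6
= -60.0 kN

-60.0 kN


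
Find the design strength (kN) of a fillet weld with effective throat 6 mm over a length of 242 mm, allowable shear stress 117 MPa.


Strength = throat * length * allowable stress
= 6 * 242 * 117 N
= 169884 N
= 169.88 kN

169.88 kN


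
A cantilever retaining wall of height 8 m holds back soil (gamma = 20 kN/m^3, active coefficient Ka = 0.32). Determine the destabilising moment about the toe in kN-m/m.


Pa = 0.5 * Ka * gamma * H^2
= 0.5 * 0.32 * 20 * 8^2
= 204.8 kN/m
Arm = H / 3 = 8 / 3 = 2.6667 m
Mo = Pa * arm = Pa * H / 3 = 204.8 * 8 / 3 = 546.1333 kN-m/m

546.1333 kN-m/m


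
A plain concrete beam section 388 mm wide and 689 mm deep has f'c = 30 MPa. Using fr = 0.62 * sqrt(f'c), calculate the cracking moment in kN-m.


fr = 0.62 * sqrt(30) = 0.62 * 5.4772 = 3.3959 MPa
I = 388 * 689^3 / 12 = 10575676197.67 mm^4
y_t = 344.5 mm
M_cr = fr * I / y_t = 3.3959 * 10575676197.67 / 344.5 N-mm
= 104.2488 kN-m

104.2488 kN-m


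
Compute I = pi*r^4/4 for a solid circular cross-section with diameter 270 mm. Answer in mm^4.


r = d / 2 = 270 / 2 = 135.0 mm
I = pi * r^4 / 4 = pi * 135.0^4 / 4
= 260870490.85 mm^4

260870490.85 mm^4


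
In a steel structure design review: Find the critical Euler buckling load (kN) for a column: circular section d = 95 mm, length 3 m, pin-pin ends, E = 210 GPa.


I = pi * d^4 / 64 = 3998198.21 mm^4
L = 3000.0 mm
P_cr = pi^2 * E * I / L^2
= 9.8696 * 210000.0 * 3998198.21 / 3000.0^2
= 920748.14 N = 920.7481 kN

920.7481 kN


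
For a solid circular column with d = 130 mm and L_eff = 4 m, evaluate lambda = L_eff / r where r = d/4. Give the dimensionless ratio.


Radius of gyration r = d / 4 = 130 / 4 = 32.5 mm
L_eff = 4000.0 mm
Slenderness ratio = L / r = 4000.0 / 32.5 = 123.08 (dimensionless)

123.08 (dimensionless)


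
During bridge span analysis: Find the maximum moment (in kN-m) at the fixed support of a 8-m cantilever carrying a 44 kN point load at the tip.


For a cantilever with a point load at the free end:
M_max = P * L = 44 * 8 = 352 kN-m

352 kN-m


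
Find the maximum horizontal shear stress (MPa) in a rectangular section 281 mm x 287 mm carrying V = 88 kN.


A = b * h = 281 * 287 = 80647 mm^2
V = 88 kN = 88000.0 N
tau_max = 1.5 * V / A = 1.5 * 88000.0 / 80647
= 1.6368 MPa

1.6368 MPa


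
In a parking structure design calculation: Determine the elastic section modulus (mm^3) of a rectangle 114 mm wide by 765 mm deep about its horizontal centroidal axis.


S = b * h^2 / 6
= 114 * 765^2 / 6
= 114 * 585225 / 6
= 11119275.0 mm^3

11119275.0 mm^3


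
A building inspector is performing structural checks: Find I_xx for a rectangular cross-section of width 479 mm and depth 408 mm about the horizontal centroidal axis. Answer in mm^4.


I = b * h^3 / 12
= 479 * 408^3 / 12
= 479 * 67917312 / 12
= 2711032704.0 mm^4

2711032704.0 mm^4


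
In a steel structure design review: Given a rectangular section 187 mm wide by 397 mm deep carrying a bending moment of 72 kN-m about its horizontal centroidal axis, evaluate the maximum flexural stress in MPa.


I = b * h^3 / 12 = 187 * 397^3 / 12 = 975061212.58 mm^4
y = h / 2 = 397 / 2 = 198.5 mm
M = 72 kN-m = 72000000.0 N-mm
sigma = M * y / I = 72000000.0 * 198.5 / 975061212.58
= 14.66 MPa

14.66 MPa


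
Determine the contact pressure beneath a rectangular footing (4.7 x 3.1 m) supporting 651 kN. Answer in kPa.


A = 4.7 * 3.1 = 14.57 m^2
q = P / A = 651 / 14.57
= 44.6809 kPa

44.6809 kPa


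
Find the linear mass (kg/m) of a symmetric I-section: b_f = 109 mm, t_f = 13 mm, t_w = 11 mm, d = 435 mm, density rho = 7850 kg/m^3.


A_flanges = 2 * 109 * 13 = 2834 mm^2
A_web = (435 - 2 * 13) * 11 = 4499 mm^2
A_total = 2834 + 4499 = 7333 mm^2 = 0.007333 m^2
Weight = rho * A = 7850 * 0.007333 = 57.5641 kg/m

57.5641 kg/m


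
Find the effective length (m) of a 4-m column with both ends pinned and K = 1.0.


L_eff = K * L
= 1.0 * 4
= 4.0 m

4.0 m


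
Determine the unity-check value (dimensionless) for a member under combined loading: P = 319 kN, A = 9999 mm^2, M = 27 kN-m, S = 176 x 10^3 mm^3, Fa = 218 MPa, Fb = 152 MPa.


f_a = P / A = 319000.0 / 9999 = 31.9032 MPa
f_b = M / S = 27000000.0 / 176000.0 = 153.4091 MPa
Ratio = f_a / Fa + f_b / Fb
= 31.9032 / 218 + 153.4091 / 152
= 1.1556 (dimensionless)

1.1556 (dimensionless)


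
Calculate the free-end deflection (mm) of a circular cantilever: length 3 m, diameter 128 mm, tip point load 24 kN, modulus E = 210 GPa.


I = pi * d^4 / 64 = pi * 128^4 / 64 = 13176794.63 mm^4
L = 3000.0 mm, P = 24000.0 N, E = 210000.0 MPa
delta = P * L^3 / (3 * E * I)
= 24000.0 * 3000.0^3 / (3 * 210000.0 * 13176794.63)
= 78.0593 mm

78.0593 mm


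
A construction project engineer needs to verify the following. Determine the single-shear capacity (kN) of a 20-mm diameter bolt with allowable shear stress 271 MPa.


A = pi * d^2 / 4 = pi * 20^2 / 4 = 314.1593 mm^2
V = f_v * A / 1000 = 271 * 314.1593 / 1000
= 85.1372 kN

85.1372 kN


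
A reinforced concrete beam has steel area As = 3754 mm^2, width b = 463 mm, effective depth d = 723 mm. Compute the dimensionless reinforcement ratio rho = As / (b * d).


rho = As / (b * d)
= 3754 / (463 * 723)
= 3754 / 334749
= 0.011214 (dimensionless)

0.011214 (dimensionless)


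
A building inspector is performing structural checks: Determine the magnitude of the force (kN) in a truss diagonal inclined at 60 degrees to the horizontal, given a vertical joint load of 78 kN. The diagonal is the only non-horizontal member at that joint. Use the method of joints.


At the joint, only the diagonal has a vertical component, so vertical equilibrium gives:
F * sin(60) = 78
F = 78 / sin(60)
= 78 / 0.866025
= 90.07 kN

90.07 kN


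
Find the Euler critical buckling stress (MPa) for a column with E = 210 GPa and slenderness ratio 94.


sigma_cr = pi^2 * E / lambda^2
= 9.8696 * 210000.0 / 94^2
= 9.8696 * 210000.0 / 8836
= 234.5651 MPa

234.5651 MPa


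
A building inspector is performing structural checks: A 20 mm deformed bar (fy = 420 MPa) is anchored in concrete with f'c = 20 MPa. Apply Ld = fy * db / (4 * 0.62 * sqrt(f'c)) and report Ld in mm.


Ld = (fy * db) / (4 * 0.62 * sqrt(f'c))
= (420 * 20) / (4 * 0.62 * sqrt(20))
= 8400 / 11.0909
= 757.38 mm

757.38 mm


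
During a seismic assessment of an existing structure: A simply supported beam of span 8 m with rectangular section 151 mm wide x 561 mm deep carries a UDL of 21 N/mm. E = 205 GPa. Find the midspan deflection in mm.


I = 151 * 561^3 / 12 = 2221694219.25 mm^4
L = 8000.0 mm, w = 21 N/mm, E = 205000.0 MPa
delta = 5 * w * L^4 / (384 * E * I)
= 5 * 21 * 8000.0^4 / (384 * 205000.0 * 2221694219.25)
= 2.4591 mm

2.4591 mm


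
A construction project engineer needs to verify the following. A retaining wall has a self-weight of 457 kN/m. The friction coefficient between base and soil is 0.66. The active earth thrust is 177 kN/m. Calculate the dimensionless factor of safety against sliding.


Resisting force = mu * W = 0.66 * 457 = 301.62 kN/m
FOS = Resisting / Driving = 301.62 / 177
= 1.7041 (dimensionless)

1.7041 (dimensionless)


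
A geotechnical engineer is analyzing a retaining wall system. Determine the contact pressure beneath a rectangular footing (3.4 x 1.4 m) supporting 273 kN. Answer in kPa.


A = 3.4 * 1.4 = 4.76 m^2
q = P / A = 273 / 4.76
= 57.3529 kPa

57.3529 kPa


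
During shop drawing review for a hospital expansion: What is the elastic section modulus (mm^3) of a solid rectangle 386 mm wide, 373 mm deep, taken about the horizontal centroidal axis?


S = b * h^2 / 6
= 386 * 373^2 / 6
= 386 * 139129 / 6
= 8950632.33 mm^3

8950632.33 mm^3


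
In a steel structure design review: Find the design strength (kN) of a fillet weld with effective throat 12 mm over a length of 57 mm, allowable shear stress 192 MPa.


Strength = throat * length * allowable stress
= 12 * 57 * 192 N
= 131328 N
= 131.33 kN

131.33 kN


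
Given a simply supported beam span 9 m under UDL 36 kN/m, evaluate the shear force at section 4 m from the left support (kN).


R_A = w * L / 2 = 36 * 9 / 2 = 162.0 kN
V(x) = R_A - w * x = 162.0 - 36 * 4
= 18.0 kN

18.0 kN


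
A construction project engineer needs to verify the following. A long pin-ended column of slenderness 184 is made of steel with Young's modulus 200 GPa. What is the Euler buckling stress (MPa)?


sigma_cr = pi^2 * E / lambda^2
= 9.8696 * 200000.0 / 184^2
= 9.8696 * 200000.0 / 33856
= 58.3034 MPa

58.3034 MPa


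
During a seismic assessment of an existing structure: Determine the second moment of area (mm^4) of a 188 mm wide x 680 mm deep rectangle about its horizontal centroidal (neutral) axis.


I = b * h^3 / 12
= 188 * 680^3 / 12
= 188 * 314432000 / 12
= 4926101333.33 mm^4

4926101333.33 mm^4


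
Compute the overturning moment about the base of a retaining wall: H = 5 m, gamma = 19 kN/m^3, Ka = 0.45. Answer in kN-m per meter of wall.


Pa = 0.5 * Ka * gamma * H^2
= 0.5 * 0.45 * 19 * 5^2
= 106.875 kN/m
Arm = H / 3 = 5 / 3 = 1.6667 m
Mo = Pa * arm = Pa * H / 3 = 106.875 * 5 / 3 = 178.125 kN-m/m

178.125 kN-m/m


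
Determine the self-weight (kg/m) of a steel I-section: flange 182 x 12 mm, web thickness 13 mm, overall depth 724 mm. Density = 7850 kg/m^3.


A_flanges = 2 * 182 * 12 = 4368 mm^2
A_web = (724 - 2 * 12) * 13 = 9100 mm^2
A_total = 4368 + 9100 = 13468 mm^2 = 0.013468 m^2
Weight = rho * A = 7850 * 0.013468 = 105.7238 kg/m

105.7238 kg/m


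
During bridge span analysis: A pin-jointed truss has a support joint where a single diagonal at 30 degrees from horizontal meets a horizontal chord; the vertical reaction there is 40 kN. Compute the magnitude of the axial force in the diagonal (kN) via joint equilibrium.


At the joint, only the diagonal has a vertical component, so vertical equilibrium gives:
F * sin(30) = 40
F = 40 / sin(30)
= 40 / 0.5
= 80.0 kN

80.0 kN


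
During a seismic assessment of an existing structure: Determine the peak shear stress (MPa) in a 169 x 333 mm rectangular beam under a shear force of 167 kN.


A = b * h = 169 * 333 = 56277 mm^2
V = 167 kN = 167000.0 N
tau_max = 1.5 * V / A = 1.5 * 167000.0 / 56277
= 4.4512 MPa

4.4512 MPa


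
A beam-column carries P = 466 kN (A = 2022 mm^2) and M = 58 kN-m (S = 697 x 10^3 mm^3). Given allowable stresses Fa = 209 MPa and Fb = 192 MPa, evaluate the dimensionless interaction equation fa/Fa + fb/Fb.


f_a = P / A = 466000.0 / 2022 = 230.4649 MPa
f_b = M / S = 58000000.0 / 697000.0 = 83.2138 MPa
Ratio = f_a / Fa + f_b / Fb
= 230.4649 / 209 + 83.2138 / 192
= 1.5361 (dimensionless)

1.5361 (dimensionless)


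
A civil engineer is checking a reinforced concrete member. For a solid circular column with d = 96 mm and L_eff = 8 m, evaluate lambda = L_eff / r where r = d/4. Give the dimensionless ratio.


Radius of gyration r = d / 4 = 96 / 4 = 24.0 mm
L_eff = 8000.0 mm
Slenderness ratio = L / r = 8000.0 / 24.0 = 333.33 (dimensionless)

333.33 (dimensionless)


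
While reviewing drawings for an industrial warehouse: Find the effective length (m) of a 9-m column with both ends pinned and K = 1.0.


L_eff = K * L
= 1.0 * 9
= 9.0 m

9.0 m


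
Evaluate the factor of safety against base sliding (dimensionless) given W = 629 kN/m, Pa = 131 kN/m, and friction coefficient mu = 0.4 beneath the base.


Resisting force = mu * W = 0.4 * 629 = 251.6 kN/m
FOS = Resisting / Driving = 251.6 / 131
= 1.9206 (dimensionless)

1.9206 (dimensionless)


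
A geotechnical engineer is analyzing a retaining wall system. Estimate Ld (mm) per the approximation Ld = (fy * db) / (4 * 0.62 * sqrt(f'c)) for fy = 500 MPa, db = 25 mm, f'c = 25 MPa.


Ld = (fy * db) / (4 * 0.62 * sqrt(f'c))
= (500 * 25) / (4 * 0.62 * sqrt(25))
= 12500 / 12.4
= 1008.06 mm

1008.06 mm


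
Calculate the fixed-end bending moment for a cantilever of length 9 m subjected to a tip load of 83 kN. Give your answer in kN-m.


For a cantilever with a point load at the free end:
M_max = P * L = 83 * 9 = 747 kN-m

747 kN-m


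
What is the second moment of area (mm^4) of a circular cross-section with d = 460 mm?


r = d / 2 = 460 / 2 = 230.0 mm
I = pi * r^4 / 4 = pi * 230.0^4 / 4
= 2197866074.43 mm^4

2197866074.43 mm^4


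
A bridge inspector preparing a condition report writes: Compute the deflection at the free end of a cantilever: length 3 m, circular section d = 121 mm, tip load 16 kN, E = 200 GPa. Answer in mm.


I = pi * d^4 / 64 = pi * 121^4 / 64 = 10522316.97 mm^4
L = 3000.0 mm, P = 16000.0 N, E = 200000.0 MPa
delta = P * L^3 / (3 * E * I)
= 16000.0 * 3000.0^3 / (3 * 200000.0 * 10522316.97)
= 68.426 mm

68.426 mm


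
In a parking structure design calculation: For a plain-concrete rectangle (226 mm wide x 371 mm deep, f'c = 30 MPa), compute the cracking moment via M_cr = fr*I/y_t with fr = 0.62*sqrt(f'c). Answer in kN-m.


fr = 0.62 * sqrt(30) = 0.62 * 5.4772 = 3.3959 MPa
I = 226 * 371^3 / 12 = 961720607.17 mm^4
y_t = 185.5 mm
M_cr = fr * I / y_t = 3.3959 * 961720607.17 / 185.5 N-mm
= 17.6059 kN-m

17.6059 kN-m


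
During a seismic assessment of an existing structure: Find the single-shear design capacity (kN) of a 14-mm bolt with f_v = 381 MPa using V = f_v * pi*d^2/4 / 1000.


A = pi * d^2 / 4 = pi * 14^2 / 4 = 153.938 mm^2
V = f_v * A / 1000 = 381 * 153.938 / 1000
= 58.6504 kN

58.6504 kN


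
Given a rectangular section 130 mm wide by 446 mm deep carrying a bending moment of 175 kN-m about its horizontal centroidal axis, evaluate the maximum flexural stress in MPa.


I = b * h^3 / 12 = 130 * 446^3 / 12 = 961095806.67 mm^4
y = h / 2 = 446 / 2 = 223.0 mm
M = 175 kN-m = 175000000.0 N-mm
sigma = M * y / I = 175000000.0 * 223.0 / 961095806.67
= 40.6 MPa

40.6 MPa


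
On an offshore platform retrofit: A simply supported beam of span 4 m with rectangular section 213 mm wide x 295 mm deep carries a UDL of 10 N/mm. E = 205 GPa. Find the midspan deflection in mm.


I = 213 * 295^3 / 12 = 455684656.25 mm^4
L = 4000.0 mm, w = 10 N/mm, E = 205000.0 MPa
delta = 5 * w * L^4 / (384 * E * I)
= 5 * 10 * 4000.0^4 / (384 * 205000.0 * 455684656.25)
= 0.3568 mm

0.3568 mm


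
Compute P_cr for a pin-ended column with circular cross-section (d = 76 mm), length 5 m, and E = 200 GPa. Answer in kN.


I = pi * d^4 / 64 = 1637661.98 mm^4
L = 5000.0 mm
P_cr = pi^2 * E * I / L^2
= 9.8696 * 200000.0 * 1637661.98 / 5000.0^2
= 129304.61 N = 129.3046 kN

129.3046 kN


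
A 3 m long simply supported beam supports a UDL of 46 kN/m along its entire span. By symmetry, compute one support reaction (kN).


Total load = w * L = 46 * 3 = 138 kN
By symmetry, each reaction R = total / 2 = 138 / 2 = 69.0 kN

69.0 kN


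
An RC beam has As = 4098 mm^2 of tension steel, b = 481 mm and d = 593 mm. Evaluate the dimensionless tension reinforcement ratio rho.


rho = As / (b * d)
= 4098 / (481 * 593)
= 4098 / 285233
= 0.014367 (dimensionless)

0.014367 (dimensionless)


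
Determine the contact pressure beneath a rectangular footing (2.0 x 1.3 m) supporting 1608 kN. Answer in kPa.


A = 2.0 * 1.3 = 2.6 m^2
q = P / A = 1608 / 2.6
= 618.4615 kPa

618.4615 kPa


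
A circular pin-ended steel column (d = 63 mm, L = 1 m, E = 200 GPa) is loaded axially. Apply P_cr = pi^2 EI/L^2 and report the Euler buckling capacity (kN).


I = pi * d^4 / 64 = 773271.66 mm^4
L = 1000.0 mm
P_cr = pi^2 * E * I / L^2
= 9.8696 * 200000.0 * 773271.66 / 1000.0^2
= 1526377.09 N = 1526.3771 kN

1526.3771 kN


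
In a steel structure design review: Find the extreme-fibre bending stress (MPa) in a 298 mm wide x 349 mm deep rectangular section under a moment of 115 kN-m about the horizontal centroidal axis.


I = b * h^3 / 12 = 298 * 349^3 / 12 = 1055628966.83 mm^4
y = h / 2 = 349 / 2 = 174.5 mm
M = 115 kN-m = 115000000.0 N-mm
sigma = M * y / I = 115000000.0 * 174.5 / 1055628966.83
= 19.01 MPa

19.01 MPa


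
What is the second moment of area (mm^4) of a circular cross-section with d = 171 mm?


r = d / 2 = 171 / 2 = 85.5 mm
I = pi * r^4 / 4 = pi * 85.5^4 / 4
= 41971485.48 mm^4

41971485.48 mm^4


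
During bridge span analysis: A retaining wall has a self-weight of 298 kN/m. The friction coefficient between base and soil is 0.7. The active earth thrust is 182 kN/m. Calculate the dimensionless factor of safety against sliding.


Resisting force = mu * W = 0.7 * 298 = 208.6 kN/m
FOS = Resisting / Driving = 208.6 / 182
= 1.1462 (dimensionless)

1.1462 (dimensionless)


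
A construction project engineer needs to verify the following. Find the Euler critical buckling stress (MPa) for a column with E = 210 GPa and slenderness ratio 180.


sigma_cr = pi^2 * E / lambda^2
= 9.8696 * 210000.0 / 180^2
= 9.8696 * 210000.0 / 32400
= 63.9697 MPa

63.9697 MPa


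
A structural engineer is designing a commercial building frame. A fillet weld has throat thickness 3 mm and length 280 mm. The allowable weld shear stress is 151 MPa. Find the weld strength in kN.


Strength = throat * length * allowable stress
= 3 * 280 * 151 N
= 126840 N
= 126.84 kN

126.84 kN


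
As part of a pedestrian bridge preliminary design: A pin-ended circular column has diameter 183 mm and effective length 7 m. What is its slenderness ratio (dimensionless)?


Radius of gyration r = d / 4 = 183 / 4 = 45.75 mm
L_eff = 7000.0 mm
Slenderness ratio = L / r = 7000.0 / 45.75 = 153.01 (dimensionless)

153.01 (dimensionless)


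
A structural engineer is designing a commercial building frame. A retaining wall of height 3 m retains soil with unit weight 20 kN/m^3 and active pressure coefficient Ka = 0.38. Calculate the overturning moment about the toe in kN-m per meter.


Pa = 0.5 * Ka * gamma * H^2
= 0.5 * 0.38 * 20 * 3^2
= 34.2 kN/m
Arm = H / 3 = 3 / 3 = 1.0 m
Mo = Pa * arm = Pa * H / 3 = 34.2 * 3 / 3 = 34.2 kN-m/m

34.2 kN-m/m


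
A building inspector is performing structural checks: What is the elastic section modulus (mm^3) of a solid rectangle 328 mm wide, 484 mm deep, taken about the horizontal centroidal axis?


S = b * h^2 / 6
= 328 * 484^2 / 6
= 328 * 234256 / 6
= 12805994.67 mm^3

12805994.67 mm^3


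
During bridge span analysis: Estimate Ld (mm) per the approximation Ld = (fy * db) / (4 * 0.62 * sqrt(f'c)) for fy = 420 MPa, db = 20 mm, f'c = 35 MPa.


Ld = (fy * db) / (4 * 0.62 * sqrt(f'c))
= (420 * 20) / (4 * 0.62 * sqrt(35))
= 8400 / 14.6719
= 572.52 mm

572.52 mm


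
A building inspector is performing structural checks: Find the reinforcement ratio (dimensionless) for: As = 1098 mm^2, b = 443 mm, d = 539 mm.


rho = As / (b * d)
= 1098 / (443 * 539)
= 1098 / 238777
= 0.004598 (dimensionless)

0.004598 (dimensionless)


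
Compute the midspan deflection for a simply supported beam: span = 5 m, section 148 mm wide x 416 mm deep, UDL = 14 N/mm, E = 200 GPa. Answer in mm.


I = 148 * 416^3 / 12 = 887892650.67 mm^4
L = 5000.0 mm, w = 14 N/mm, E = 200000.0 MPa
delta = 5 * w * L^4 / (384 * E * I)
= 5 * 14 * 5000.0^4 / (384 * 200000.0 * 887892650.67)
= 0.6416 mm

0.6416 mm


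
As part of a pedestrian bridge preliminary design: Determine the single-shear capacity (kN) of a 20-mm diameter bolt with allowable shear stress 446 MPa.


A = pi * d^2 / 4 = pi * 20^2 / 4 = 314.1593 mm^2
V = f_v * A / 1000 = 446 * 314.1593 / 1000
= 140.115 kN

140.115 kN


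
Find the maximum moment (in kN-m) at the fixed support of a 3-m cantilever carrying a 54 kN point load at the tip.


For a cantilever with a point load at the free end:
M_max = P * L = 54 * 3 = 162 kN-m

162 kN-m


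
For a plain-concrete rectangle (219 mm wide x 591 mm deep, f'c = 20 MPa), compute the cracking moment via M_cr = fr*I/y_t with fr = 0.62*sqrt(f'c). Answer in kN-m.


fr = 0.62 * sqrt(20) = 0.62 * 4.4721 = 2.7727 MPa
I = 219 * 591^3 / 12 = 3767257545.75 mm^4
y_t = 295.5 mm
M_cr = fr * I / y_t = 2.7727 * 3767257545.75 / 295.5 N-mm
= 35.3488 kN-m

35.3488 kN-m


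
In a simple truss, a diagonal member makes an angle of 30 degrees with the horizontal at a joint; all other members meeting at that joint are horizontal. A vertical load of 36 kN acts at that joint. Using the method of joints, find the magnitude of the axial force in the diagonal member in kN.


At the joint, only the diagonal has a vertical component, so vertical equilibrium gives:
F * sin(30) = 36
F = 36 / sin(30)
= 36 / 0.5
= 72.0 kN

72.0 kN


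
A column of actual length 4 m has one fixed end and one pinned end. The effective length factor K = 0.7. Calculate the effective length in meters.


L_eff = K * L
= 0.7 * 4
= 2.8 m

2.8 m


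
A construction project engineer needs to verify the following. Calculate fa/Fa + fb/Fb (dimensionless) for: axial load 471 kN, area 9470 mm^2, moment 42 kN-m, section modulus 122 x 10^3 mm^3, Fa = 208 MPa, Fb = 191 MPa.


f_a = P / A = 471000.0 / 9470 = 49.736 MPa
f_b = M / S = 42000000.0 / 122000.0 = 344.2623 MPa
Ratio = f_a / Fa + f_b / Fb
= 49.736 / 208 + 344.2623 / 191
= 2.0415 (dimensionless)

2.0415 (dimensionless)


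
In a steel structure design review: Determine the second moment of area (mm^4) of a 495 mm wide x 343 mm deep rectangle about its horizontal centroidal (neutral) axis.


I = b * h^3 / 12
= 495 * 343^3 / 12
= 495 * 40353607 / 12
= 1664586288.75 mm^4

1664586288.75 mm^4


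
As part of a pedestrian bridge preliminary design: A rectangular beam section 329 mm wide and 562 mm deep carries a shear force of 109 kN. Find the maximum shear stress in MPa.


A = b * h = 329 * 562 = 184898 mm^2
V = 109 kN = 109000.0 N
tau_max = 1.5 * V / A = 1.5 * 109000.0 / 184898
= 0.8843 MPa

0.8843 MPa


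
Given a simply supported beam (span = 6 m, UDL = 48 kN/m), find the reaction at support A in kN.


Total load = w * L = 48 * 6 = 288 kN
By symmetry, each reaction R = total / 2 = 288 / 2 = 144.0 kN

144.0 kN


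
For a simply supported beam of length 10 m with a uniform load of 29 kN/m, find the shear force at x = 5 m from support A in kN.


R_A = w * L / 2 = 29 * 10 / 2 = 145.0 kN
V(x) = R_A - w * x = 145.0 - 29 * 5
= 0.0 kN

0.0 kN


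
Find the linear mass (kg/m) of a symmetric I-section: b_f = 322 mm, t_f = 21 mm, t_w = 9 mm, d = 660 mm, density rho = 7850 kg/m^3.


A_flanges = 2 * 322 * 21 = 13524 mm^2
A_web = (660 - 2 * 21) * 9 = 5562 mm^2
A_total = 13524 + 5562 = 19086 mm^2 = 0.019086 m^2
Weight = rho * A = 7850 * 0.019086 = 149.8251 kg/m

149.8251 kg/m


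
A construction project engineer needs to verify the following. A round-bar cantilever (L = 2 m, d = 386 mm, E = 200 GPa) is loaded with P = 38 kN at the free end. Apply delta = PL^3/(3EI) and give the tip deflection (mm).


I = pi * d^4 / 64 = pi * 386^4 / 64 = 1089730527.72 mm^4
L = 2000.0 mm, P = 38000.0 N, E = 200000.0 MPa
delta = P * L^3 / (3 * E * I)
= 38000.0 * 2000.0^3 / (3 * 200000.0 * 1089730527.72)
= 0.4649 mm

0.4649 mm


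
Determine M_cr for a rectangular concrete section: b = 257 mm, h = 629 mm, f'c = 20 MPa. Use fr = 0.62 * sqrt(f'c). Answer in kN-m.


fr = 0.62 * sqrt(20) = 0.62 * 4.4721 = 2.7727 MPa
I = 257 * 629^3 / 12 = 5329712881.08 mm^4
y_t = 314.5 mm
M_cr = fr * I / y_t = 2.7727 * 5329712881.08 / 314.5 N-mm
= 46.9883 kN-m

46.9883 kN-m


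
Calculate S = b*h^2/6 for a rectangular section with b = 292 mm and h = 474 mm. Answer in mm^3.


S = b * h^2 / 6
= 292 * 474^2 / 6
= 292 * 224676 / 6
= 10934232.0 mm^3

10934232.0 mm^3


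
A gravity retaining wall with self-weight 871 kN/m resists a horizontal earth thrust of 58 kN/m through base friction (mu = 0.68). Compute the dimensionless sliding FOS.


Resisting force = mu * W = 0.68 * 871 = 592.28 kN/m
FOS = Resisting / Driving = 592.28 / 58
= 10.2117 (dimensionless)

10.2117 (dimensionless)


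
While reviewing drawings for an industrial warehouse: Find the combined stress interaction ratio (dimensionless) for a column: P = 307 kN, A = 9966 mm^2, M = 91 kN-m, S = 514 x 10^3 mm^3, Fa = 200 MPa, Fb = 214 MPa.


f_a = P / A = 307000.0 / 9966 = 30.8047 MPa
f_b = M / S = 91000000.0 / 514000.0 = 177.0428 MPa
Ratio = f_a / Fa + f_b / Fb
= 30.8047 / 200 + 177.0428 / 214
= 0.9813 (dimensionless)

0.9813 (dimensionless)


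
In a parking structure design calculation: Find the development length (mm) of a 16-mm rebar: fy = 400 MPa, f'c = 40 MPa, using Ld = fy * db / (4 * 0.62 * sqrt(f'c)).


Ld = (fy * db) / (4 * 0.62 * sqrt(f'c))
= (400 * 16) / (4 * 0.62 * sqrt(40))
= 6400 / 15.6849
= 408.04 mm

408.04 mm


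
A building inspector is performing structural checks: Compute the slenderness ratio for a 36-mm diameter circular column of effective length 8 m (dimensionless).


Radius of gyration r = d / 4 = 36 / 4 = 9.0 mm
L_eff = 8000.0 mm
Slenderness ratio = L / r = 8000.0 / 9.0 = 888.89 (dimensionless)

888.89 (dimensionless)


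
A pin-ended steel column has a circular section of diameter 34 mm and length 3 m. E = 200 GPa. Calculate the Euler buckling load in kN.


I = pi * d^4 / 64 = 65597.24 mm^4
L = 3000.0 mm
P_cr = pi^2 * E * I / L^2
= 9.8696 * 200000.0 * 65597.24 / 3000.0^2
= 14387.08 N = 14.3871 kN

14.3871 kN


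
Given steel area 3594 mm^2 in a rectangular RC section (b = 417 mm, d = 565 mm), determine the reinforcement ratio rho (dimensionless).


rho = As / (b * d)
= 3594 / (417 * 565)
= 3594 / 235605
= 0.015254 (dimensionless)

0.015254 (dimensionless)


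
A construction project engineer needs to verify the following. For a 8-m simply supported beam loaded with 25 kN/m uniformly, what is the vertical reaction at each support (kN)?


Total load = w * L = 25 * 8 = 200 kN
By symmetry, each reaction R = total / 2 = 200 / 2 = 100.0 kN

100.0 kN


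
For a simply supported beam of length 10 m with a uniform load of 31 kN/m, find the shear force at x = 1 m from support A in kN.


R_A = w * L / 2 = 31 * 10 / 2 = 155.0 kN
V(x) = R_A - w * x = 155.0 - 31 * 1
= 124.0 kN

124.0 kN


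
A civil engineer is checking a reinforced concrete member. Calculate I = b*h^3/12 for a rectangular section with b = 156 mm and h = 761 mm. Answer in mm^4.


I = b * h^3 / 12
= 156 * 761^3 / 12
= 156 * 440711081 / 12
= 5729244053.0 mm^4

5729244053.0 mm^4


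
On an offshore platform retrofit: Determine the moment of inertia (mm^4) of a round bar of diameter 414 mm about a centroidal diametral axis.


r = d / 2 = 414 / 2 = 207.0 mm
I = pi * r^4 / 4 = pi * 207.0^4 / 4
= 1442019931.44 mm^4

1442019931.44 mm^4


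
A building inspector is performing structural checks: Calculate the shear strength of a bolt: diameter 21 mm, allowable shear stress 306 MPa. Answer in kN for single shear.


A = pi * d^2 / 4 = pi * 21^2 / 4 = 346.3606 mm^2
V = f_v * A / 1000 = 306 * 346.3606 / 1000
= 105.9863 kN

105.9863 kN


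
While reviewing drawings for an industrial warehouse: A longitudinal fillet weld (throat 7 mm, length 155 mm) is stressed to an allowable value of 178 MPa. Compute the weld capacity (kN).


Strength = throat * length * allowable stress
= 7 * 155 * 178 N
= 193130 N
= 193.13 kN

193.13 kN


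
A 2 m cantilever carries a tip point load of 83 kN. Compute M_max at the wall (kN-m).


For a cantilever with a point load at the free end:
M_max = P * L = 83 * 2 = 166 kN-m

166 kN-m


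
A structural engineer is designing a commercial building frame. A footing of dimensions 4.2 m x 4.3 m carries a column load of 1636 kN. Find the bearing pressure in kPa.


A = 4.2 * 4.3 = 18.06 m^2
q = P / A = 1636 / 18.06
= 90.5869 kPa

90.5869 kPa


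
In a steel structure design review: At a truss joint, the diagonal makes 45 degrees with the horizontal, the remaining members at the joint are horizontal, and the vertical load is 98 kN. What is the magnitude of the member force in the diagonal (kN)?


At the joint, only the diagonal has a vertical component, so vertical equilibrium gives:
F * sin(45) = 98
F = 98 / sin(45)
= 98 / 0.707107
= 138.59 kN

138.59 kN


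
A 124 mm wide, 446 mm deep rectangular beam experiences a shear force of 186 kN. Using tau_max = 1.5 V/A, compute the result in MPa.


A = b * h = 124 * 446 = 55304 mm^2
V = 186 kN = 186000.0 N
tau_max = 1.5 * V / A = 1.5 * 186000.0 / 55304
= 5.0448 MPa

5.0448 MPa


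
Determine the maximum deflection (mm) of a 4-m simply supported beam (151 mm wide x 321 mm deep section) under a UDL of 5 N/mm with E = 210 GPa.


I = 151 * 321^3 / 12 = 416208359.25 mm^4
L = 4000.0 mm, w = 5 N/mm, E = 210000.0 MPa
delta = 5 * w * L^4 / (384 * E * I)
= 5 * 5 * 4000.0^4 / (384 * 210000.0 * 416208359.25)
= 0.1907 mm

0.1907 mm


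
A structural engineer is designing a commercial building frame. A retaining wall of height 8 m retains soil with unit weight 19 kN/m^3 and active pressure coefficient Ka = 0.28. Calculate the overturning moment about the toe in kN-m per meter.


Pa = 0.5 * Ka * gamma * H^2
= 0.5 * 0.28 * 19 * 8^2
= 170.24 kN/m
Arm = H / 3 = 8 / 3 = 2.6667 m
Mo = Pa * arm = Pa * H / 3 = 170.24 * 8 / 3 = 453.9733 kN-m/m

453.9733 kN-m/m


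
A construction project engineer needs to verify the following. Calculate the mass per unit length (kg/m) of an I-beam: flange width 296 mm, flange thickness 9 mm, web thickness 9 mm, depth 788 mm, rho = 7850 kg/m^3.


A_flanges = 2 * 296 * 9 = 5328 mm^2
A_web = (788 - 2 * 9) * 9 = 6930 mm^2
A_total = 5328 + 6930 = 12258 mm^2 = 0.012258 m^2
Weight = rho * A = 7850 * 0.012258 = 96.2253 kg/m

96.2253 kg/m


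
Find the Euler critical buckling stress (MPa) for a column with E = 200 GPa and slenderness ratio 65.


sigma_cr = pi^2 * E / lambda^2
= 9.8696 * 200000.0 / 65^2
= 9.8696 * 200000.0 / 4225
= 467.2002 MPa

467.2002 MPa


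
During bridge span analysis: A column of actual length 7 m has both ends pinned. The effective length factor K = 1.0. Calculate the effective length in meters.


L_eff = K * L
= 1.0 * 7
= 7.0 m

7.0 m


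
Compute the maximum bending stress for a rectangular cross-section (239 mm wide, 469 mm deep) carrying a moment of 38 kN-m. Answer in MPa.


I = b * h^3 / 12 = 239 * 469^3 / 12 = 2054637370.92 mm^4
y = h / 2 = 469 / 2 = 234.5 mm
M = 38 kN-m = 38000000.0 N-mm
sigma = M * y / I = 38000000.0 * 234.5 / 2054637370.92
= 4.34 MPa

4.34 MPa


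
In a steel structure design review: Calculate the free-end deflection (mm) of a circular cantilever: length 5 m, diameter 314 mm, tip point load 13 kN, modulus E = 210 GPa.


I = pi * d^4 / 64 = pi * 314^4 / 64 = 477186876.19 mm^4
L = 5000.0 mm, P = 13000.0 N, E = 210000.0 MPa
delta = P * L^3 / (3 * E * I)
= 13000.0 * 5000.0^3 / (3 * 210000.0 * 477186876.19)
= 5.4054 mm

5.4054 mm


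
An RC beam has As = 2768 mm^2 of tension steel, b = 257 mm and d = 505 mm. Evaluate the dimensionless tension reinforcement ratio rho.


rho = As / (b * d)
= 2768 / (257 * 505)
= 2768 / 129785
= 0.021328 (dimensionless)

0.021328 (dimensionless)


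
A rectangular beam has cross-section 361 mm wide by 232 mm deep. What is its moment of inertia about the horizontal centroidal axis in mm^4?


I = b * h^3 / 12
= 361 * 232^3 / 12
= 361 * 12487168 / 12
= 375655637.33 mm^4

375655637.33 mm^4


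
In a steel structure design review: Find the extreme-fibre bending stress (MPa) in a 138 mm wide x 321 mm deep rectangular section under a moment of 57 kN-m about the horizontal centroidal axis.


I = b * h^3 / 12 = 138 * 321^3 / 12 = 380375851.5 mm^4
y = h / 2 = 321 / 2 = 160.5 mm
M = 57 kN-m = 57000000.0 N-mm
sigma = M * y / I = 57000000.0 * 160.5 / 380375851.5
= 24.05 MPa

24.05 MPa


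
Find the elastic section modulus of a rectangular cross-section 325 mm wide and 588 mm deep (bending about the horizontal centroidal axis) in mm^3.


S = b * h^2 / 6
= 325 * 588^2 / 6
= 325 * 345744 / 6
= 18727800.0 mm^3

18727800.0 mm^3


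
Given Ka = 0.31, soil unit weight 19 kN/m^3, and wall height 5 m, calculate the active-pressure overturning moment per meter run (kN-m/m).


Pa = 0.5 * Ka * gamma * H^2
= 0.5 * 0.31 * 19 * 5^2
= 73.625 kN/m
Arm = H / 3 = 5 / 3 = 1.6667 m
Mo = Pa * arm = Pa * H / 3 = 73.625 * 5 / 3 = 122.7083 kN-m/m

122.7083 kN-m/m


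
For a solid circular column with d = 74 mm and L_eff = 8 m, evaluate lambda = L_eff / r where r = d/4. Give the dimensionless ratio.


Radius of gyration r = d / 4 = 74 / 4 = 18.5 mm
L_eff = 8000.0 mm
Slenderness ratio = L / r = 8000.0 / 18.5 = 432.43 (dimensionless)

432.43 (dimensionless)


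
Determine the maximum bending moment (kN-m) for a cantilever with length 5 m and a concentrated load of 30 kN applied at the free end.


For a cantilever with a point load at the free end:
M_max = P * L = 30 * 5 = 150 kN-m

150 kN-m


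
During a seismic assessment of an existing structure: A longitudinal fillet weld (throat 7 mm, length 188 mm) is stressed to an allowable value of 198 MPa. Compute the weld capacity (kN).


Strength = throat * length * allowable stress
= 7 * 188 * 198 N
= 260568 N
= 260.57 kN

260.57 kN


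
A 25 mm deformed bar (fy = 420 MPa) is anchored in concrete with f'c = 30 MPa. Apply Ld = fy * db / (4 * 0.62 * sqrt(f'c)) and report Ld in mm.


Ld = (fy * db) / (4 * 0.62 * sqrt(f'c))
= (420 * 25) / (4 * 0.62 * sqrt(30))
= 10500 / 13.5835
= 773.0 mm

773.0 mm


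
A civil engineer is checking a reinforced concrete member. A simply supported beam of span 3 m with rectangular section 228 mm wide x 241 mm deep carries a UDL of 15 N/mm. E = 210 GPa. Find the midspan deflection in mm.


I = 228 * 241^3 / 12 = 265952899.0 mm^4
L = 3000.0 mm, w = 15 N/mm, E = 210000.0 MPa
delta = 5 * w * L^4 / (384 * E * I)
= 5 * 15 * 3000.0^4 / (384 * 210000.0 * 265952899.0)
= 0.2833 mm

0.2833 mm


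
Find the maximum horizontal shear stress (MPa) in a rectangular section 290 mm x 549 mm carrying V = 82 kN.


A = b * h = 290 * 549 = 159210 mm^2
V = 82 kN = 82000.0 N
tau_max = 1.5 * V / A = 1.5 * 82000.0 / 159210
= 0.7726 MPa

0.7726 MPa


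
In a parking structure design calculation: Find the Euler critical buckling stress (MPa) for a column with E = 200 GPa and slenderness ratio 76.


sigma_cr = pi^2 * E / lambda^2
= 9.8696 * 200000.0 / 76^2
= 9.8696 * 200000.0 / 5776
= 341.7453 MPa

341.7453 MPa


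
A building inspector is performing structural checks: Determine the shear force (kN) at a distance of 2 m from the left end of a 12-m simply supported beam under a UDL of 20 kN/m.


R_A = w * L / 2 = 20 * 12 / 2 = 120.0 kN
V(x) = R_A - w * x = 120.0 - 20 * 2
= 80.0 kN

80.0 kN


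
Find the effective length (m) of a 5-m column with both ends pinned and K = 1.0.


L_eff = K * L
= 1.0 * 5
= 5.0 m

5.0 m


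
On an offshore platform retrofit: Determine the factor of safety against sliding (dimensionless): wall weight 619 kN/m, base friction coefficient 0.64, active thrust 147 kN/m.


Resisting force = mu * W = 0.64 * 619 = 396.16 kN/m
FOS = Resisting / Driving = 396.16 / 147
= 2.695 (dimensionless)

2.695 (dimensionless)


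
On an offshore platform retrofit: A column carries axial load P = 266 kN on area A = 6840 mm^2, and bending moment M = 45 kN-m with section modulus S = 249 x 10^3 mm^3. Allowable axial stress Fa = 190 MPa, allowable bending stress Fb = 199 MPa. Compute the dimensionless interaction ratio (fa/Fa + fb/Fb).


f_a = P / A = 266000.0 / 6840 = 38.8889 MPa
f_b = M / S = 45000000.0 / 249000.0 = 180.7229 MPa
Ratio = f_a / Fa + f_b / Fb
= 38.8889 / 190 + 180.7229 / 199
= 1.1128 (dimensionless)

1.1128 (dimensionless)
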